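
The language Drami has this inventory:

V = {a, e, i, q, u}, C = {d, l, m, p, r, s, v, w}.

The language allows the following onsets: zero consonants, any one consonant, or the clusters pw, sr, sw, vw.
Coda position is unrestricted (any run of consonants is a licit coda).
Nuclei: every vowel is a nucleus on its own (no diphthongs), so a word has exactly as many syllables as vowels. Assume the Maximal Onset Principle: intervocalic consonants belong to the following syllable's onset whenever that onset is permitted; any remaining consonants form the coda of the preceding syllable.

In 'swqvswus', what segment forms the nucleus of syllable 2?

u

The vowels are q, u — 2 nuclei, so 2 syllables.
The second nucleus (vowel 2 from the left) is /u/.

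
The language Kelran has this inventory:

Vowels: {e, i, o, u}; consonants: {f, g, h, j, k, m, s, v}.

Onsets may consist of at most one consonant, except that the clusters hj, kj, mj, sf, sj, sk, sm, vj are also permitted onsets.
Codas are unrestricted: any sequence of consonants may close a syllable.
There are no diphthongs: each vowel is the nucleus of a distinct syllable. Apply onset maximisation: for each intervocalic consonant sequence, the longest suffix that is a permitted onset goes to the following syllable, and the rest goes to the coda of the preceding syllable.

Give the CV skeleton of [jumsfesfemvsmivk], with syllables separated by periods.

Nuclei (vowels): u, e, e, i → 4 syllables.
σ1/σ2 boundary: /msf/; trying suffixes from longest down, /sf/ is the first permitted one, so coda /m/ | onset /sf/.
σ2/σ3 boundary: /sf/ — entire cluster is a permitted onset → onset /sf/, coda ∅.
σ3/σ4 boundary: /mvsm/ splits as /mv/ + /sm/ (/sm/ is the longest suffix that is a licit onset).
Result: jum.sfe.sfemv.smivk.
Mapping each syllable to C/V: /jum/ → CVC, /sfe/ → CCV, /sfemv/ → CCVCC, /smivk/ → CCVCC.

CVC.CCV.CCVCC.CCVCC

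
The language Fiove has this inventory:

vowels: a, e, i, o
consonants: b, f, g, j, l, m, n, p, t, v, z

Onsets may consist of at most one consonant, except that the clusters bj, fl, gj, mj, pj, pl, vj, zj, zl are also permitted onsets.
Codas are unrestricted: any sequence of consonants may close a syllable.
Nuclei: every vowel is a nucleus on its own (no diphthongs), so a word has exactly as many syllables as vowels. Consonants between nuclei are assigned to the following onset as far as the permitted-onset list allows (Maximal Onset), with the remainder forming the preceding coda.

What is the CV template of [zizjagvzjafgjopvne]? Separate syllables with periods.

CV.CCVCC.CCVC.CCVCC.CV

The vowels are i, a, a, o, e — 5 nuclei, so 5 syllables.
Between /i/ (V1) and /a/ (V2): /zj/ — entire cluster is a permitted onset → onset /zj/, coda ∅.
Between /a/ (V2) and /a/ (V3): /gvzj/; trying suffixes from longest down, /zj/ is the first permitted one, so coda /gv/ | onset /zj/.
Between /a/ (V3) and /o/ (V4): /fgj/ splits as /f/ + /gj/ (/gj/ is the longest suffix that is a licit onset).
Between /o/ (V4) and /e/ (V5): /pvn/ — longest licit onset from the right is /n/, leaving /pv/ as coda.
Putting it together: zi.zjagv.zjaf.gjopv.ne.
Mapping each syllable to C/V: /zi/ → CV, /zjagv/ → CCVCC, /zjaf/ → CCVC, /gjopv/ → CCVCC, /ne/ → CV.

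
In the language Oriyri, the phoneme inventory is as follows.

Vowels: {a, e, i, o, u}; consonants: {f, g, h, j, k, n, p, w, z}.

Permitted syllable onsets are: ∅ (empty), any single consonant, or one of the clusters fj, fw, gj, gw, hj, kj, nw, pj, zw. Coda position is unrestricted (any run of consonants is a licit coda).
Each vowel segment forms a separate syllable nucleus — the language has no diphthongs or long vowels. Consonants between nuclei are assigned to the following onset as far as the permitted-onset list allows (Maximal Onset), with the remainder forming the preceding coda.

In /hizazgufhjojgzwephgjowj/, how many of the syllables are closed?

The vowels are i, a, u, o, e, o — 6 nuclei, so 6 syllables.
/i…a/ gap (V1→V2): /z/ is a single consonant, so it becomes the next onset.
/a…u/ gap (V2→V3): /zg/ splits as /z/ + /g/ (/g/ is the longest suffix that is a licit onset).
/u…o/ gap (V3→V4): cluster /fhj/ — the longest permitted-onset suffix is /hj/; onset = /hj/, preceding coda = /f/.
/o…e/ gap (V4→V5): cluster /jgzw/ — the longest permitted-onset suffix is /zw/; onset = /zw/, preceding coda = /jg/.
/e…o/ gap (V5→V6): /phgj/ splits as /ph/ + /gj/ (/gj/ is the longest suffix that is a licit onset).
Result: hi.zaz.guf.hjojg.zweph.gjowj.
Classifying each syllable: /hi/ (open), /zaz/ (closed), /guf/ (closed), /hjojg/ (closed), /zweph/ (closed), /gjowj/ (closed).
Closed syllables: 5.

5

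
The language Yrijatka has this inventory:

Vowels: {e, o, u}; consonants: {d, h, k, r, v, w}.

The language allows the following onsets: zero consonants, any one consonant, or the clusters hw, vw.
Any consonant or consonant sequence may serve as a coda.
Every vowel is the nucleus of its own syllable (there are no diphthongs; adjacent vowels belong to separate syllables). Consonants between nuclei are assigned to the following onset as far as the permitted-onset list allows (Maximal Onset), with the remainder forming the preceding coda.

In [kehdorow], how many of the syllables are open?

Nuclei (vowels): e, o, o → 3 syllables.
σ1/σ2 boundary: /hd/ — longest licit onset from the right is /d/, leaving /h/ as coda.
σ2/σ3 boundary: just /r/ — single C goes to the following onset.
Syllabification: keh.do.row.
Classifying each syllable: /keh/ (closed), /do/ (open), /row/ (closed).
Open syllables: 1.

1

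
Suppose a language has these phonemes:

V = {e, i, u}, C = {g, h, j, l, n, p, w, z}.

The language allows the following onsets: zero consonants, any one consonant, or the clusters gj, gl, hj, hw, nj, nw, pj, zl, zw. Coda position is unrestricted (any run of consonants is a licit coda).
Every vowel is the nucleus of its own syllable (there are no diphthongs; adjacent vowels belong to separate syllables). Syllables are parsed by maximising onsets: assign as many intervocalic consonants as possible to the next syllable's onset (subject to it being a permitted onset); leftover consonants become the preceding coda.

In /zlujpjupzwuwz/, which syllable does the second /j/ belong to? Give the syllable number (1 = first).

2

Nuclei (vowels): u, u, u → 3 syllables.
V1 /u/ – V2 /u/: cluster /jpj/ — the longest permitted-onset suffix is /pj/; onset = /pj/, preceding coda = /j/.
V2 /u/ – V3 /u/: /pzw/; trying suffixes from longest down, /zw/ is the first permitted one, so coda /p/ | onset /zw/.
Syllabification: zluj.pjup.zwuwz.
The second /j/ is in the onset of syllable 2 (/pjup/).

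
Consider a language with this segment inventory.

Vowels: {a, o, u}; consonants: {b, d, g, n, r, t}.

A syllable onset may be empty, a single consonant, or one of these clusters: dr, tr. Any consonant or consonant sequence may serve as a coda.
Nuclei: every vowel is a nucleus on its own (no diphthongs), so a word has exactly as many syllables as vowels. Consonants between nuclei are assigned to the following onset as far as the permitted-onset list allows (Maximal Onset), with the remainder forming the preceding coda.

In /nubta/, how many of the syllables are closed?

The vowels are u, a — 2 nuclei, so 2 syllables.
V1 /u/ – V2 /a/: /bt/ — longest licit onset from the right is /t/, leaving /b/ as coda.
So the parse is nub.ta.
Classifying each syllable: /nub/ (closed), /ta/ (open).
Closed syllables: 1.

1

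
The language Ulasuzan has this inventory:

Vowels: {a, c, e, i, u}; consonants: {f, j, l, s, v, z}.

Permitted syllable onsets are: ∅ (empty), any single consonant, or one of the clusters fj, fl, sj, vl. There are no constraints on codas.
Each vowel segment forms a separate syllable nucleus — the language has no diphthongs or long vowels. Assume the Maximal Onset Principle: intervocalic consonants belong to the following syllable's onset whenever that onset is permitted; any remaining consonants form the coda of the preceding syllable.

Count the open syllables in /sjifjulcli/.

Nuclei (vowels): i, u, c, i → 4 syllables.
V1 /i/ – V2 /u/: cluster /fj/ — /fj/ is itself a permitted onset, so the whole cluster goes right; preceding coda = ∅.
V2 /u/ – V3 /c/: just /l/ — single C goes to the following onset.
V3 /c/ – V4 /i/: /l/ is a single consonant, so it becomes the next onset.
Syllabification: sji.fju.lc.li.
Classifying each syllable: /sji/ (open), /fju/ (open), /lc/ (open), /li/ (open).
Open syllables: 4.

4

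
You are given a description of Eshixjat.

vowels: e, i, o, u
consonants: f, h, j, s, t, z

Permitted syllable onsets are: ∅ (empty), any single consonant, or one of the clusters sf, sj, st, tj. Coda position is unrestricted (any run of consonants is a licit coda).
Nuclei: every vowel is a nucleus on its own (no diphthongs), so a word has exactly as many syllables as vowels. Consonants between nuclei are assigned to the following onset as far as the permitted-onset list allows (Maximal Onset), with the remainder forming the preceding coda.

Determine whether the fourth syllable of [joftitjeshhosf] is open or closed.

The vowels are o, i, e, o — 4 nuclei, so 4 syllables.
Between /o/ (V1) and /i/ (V2): /ft/; trying suffixes from longest down, /t/ is the first permitted one, so coda /f/ | onset /t/.
Between /i/ (V2) and /e/ (V3): /tj/ — entire cluster is a permitted onset → onset /tj/, coda ∅.
Between /e/ (V3) and /o/ (V4): cluster /shh/ — the longest permitted-onset suffix is /h/; onset = /h/, preceding coda = /sh/.
So the parse is jof.ti.tjesh.hosf.
Syllable 4 is /hosf/ with coda /sf/, so it is closed.

closed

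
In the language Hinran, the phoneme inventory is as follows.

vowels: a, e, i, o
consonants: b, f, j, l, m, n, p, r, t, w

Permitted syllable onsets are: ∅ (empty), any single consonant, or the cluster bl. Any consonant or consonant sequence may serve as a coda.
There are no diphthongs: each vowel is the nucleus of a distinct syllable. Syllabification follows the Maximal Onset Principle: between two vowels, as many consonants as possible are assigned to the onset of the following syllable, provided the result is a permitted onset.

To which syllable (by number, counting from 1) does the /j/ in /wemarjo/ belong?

3

The vowels are e, a, o — 3 nuclei, so 3 syllables.
/e…a/ gap (V1→V2): /m/ → onset of the next syllable (single consonants are always licit onsets).
/a…o/ gap (V2→V3): /rj/; trying suffixes from longest down, /j/ is the first permitted one, so coda /r/ | onset /j/.
Putting it together: we.mar.jo.
The /j/ is in the onset of syllable 3 (/jo/).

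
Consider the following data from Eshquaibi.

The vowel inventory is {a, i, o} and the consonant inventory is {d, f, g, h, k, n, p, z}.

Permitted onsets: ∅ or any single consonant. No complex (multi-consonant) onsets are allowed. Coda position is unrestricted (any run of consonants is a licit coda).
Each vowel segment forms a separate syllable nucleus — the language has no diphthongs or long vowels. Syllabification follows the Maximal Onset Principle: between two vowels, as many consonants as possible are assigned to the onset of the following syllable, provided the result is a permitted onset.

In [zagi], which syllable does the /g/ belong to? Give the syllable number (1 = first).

Nuclei (vowels): a, i → 2 syllables.
σ1/σ2 boundary: /g/ is a single consonant, so it becomes the next onset.
So the parse is za.gi.
The /g/ is in the onset of syllable 2 (/gi/).

2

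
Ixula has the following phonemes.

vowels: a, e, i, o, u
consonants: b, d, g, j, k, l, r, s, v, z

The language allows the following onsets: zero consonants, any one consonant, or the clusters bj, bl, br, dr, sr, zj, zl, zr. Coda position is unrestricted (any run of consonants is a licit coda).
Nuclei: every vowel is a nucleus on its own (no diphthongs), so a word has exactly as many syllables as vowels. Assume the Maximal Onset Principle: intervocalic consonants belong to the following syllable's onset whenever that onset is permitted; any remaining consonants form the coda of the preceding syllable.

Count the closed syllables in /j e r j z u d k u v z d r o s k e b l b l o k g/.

The vowels are e, u, u, o, e, o — 6 nuclei, so 6 syllables.
Between /e/ (V1) and /u/ (V2): /rjz/; trying suffixes from longest down, /z/ is the first permitted one, so coda /rj/ | onset /z/.
Between /u/ (V2) and /u/ (V3): /dk/ splits as /d/ + /k/ (/k/ is the longest suffix that is a licit onset).
Between /u/ (V3) and /o/ (V4): /vzdr/ — longest licit onset from the right is /dr/, leaving /vz/ as coda.
Between /o/ (V4) and /e/ (V5): /sk/; trying suffixes from longest down, /k/ is the first permitted one, so coda /s/ | onset /k/.
Between /e/ (V5) and /o/ (V6): /blbl/ — longest licit onset from the right is /bl/, leaving /bl/ as coda.
Result: jerj.zud.kuvz.dros.kebl.blokg.
Classifying each syllable: /jerj/ (closed), /zud/ (closed), /kuvz/ (closed), /dros/ (closed), /kebl/ (closed), /blokg/ (closed).
Closed syllables: 6.

6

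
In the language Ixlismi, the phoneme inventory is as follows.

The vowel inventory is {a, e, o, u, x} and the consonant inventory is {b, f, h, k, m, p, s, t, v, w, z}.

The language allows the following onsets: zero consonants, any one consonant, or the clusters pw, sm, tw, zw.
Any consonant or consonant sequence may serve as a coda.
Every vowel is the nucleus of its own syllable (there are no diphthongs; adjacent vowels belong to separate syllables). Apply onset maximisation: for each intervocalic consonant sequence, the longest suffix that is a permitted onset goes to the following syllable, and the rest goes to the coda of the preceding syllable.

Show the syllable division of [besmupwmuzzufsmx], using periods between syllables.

Vowels present: e, u, u, u, x; each is a nucleus, giving 5 syllables.
V1 /e/ – V2 /u/: /sm/ — entire cluster is a permitted onset → onset /sm/, coda ∅.
V2 /u/ – V3 /u/: cluster /pwm/ — the longest permitted-onset suffix is /m/; onset = /m/, preceding coda = /pw/.
V3 /u/ – V4 /u/: /zz/; trying suffixes from longest down, /z/ is the first permitted one, so coda /z/ | onset /z/.
V4 /u/ – V5 /x/: /fsm/ — longest licit onset from the right is /sm/, leaving /f/ as coda.

be.smupw.muz.zuf.smx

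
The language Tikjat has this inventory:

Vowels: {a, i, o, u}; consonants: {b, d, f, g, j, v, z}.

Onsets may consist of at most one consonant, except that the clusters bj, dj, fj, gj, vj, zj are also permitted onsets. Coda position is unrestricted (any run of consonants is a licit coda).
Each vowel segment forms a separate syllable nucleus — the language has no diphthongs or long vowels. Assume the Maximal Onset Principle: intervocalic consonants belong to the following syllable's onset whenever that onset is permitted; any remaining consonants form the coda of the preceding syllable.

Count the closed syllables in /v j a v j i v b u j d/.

Nuclei (vowels): a, i, u → 3 syllables.
/a…i/ gap (V1→V2): /vj/ is a licit onset in full, so it all attaches to the next syllable.
/i…u/ gap (V2→V3): cluster /vb/ — the longest permitted-onset suffix is /b/; onset = /b/, preceding coda = /v/.
Putting it together: vja.vjiv.bujd.
Classifying each syllable: /vja/ (open), /vjiv/ (closed), /bujd/ (closed).
Closed syllables: 2.

2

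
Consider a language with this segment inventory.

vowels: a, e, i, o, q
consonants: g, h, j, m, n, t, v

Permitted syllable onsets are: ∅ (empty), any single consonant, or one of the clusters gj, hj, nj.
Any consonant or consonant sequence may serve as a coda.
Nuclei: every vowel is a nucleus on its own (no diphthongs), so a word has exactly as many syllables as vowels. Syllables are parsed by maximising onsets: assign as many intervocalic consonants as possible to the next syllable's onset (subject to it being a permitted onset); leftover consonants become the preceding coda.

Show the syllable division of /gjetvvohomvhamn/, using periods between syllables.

The vowels are e, o, o, a — 4 nuclei, so 4 syllables.
/e…o/ gap (V1→V2): cluster /tvv/ — the longest permitted-onset suffix is /v/; onset = /v/, preceding coda = /tv/.
/o…o/ gap (V2→V3): just /h/ — single C goes to the following onset.
/o…a/ gap (V3→V4): /mvh/ splits as /mv/ + /h/ (/h/ is the longest suffix that is a licit onset).

gjetv.vo.homv.hamn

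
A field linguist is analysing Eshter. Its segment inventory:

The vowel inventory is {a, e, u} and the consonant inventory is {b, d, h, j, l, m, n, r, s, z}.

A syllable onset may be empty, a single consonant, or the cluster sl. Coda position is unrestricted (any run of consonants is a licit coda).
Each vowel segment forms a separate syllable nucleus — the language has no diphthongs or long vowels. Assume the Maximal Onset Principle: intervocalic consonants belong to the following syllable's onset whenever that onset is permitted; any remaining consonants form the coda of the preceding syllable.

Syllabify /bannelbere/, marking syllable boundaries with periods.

Vowels present: a, e, e, e; each is a nucleus, giving 4 syllables.
σ1/σ2 boundary: /nn/ splits as /n/ + /n/ (/n/ is the longest suffix that is a licit onset).
σ2/σ3 boundary: /lb/ splits as /l/ + /b/ (/b/ is the longest suffix that is a licit onset).
σ3/σ4 boundary: /r/ is a single consonant, so it becomes the next onset.

ban.nel.be.re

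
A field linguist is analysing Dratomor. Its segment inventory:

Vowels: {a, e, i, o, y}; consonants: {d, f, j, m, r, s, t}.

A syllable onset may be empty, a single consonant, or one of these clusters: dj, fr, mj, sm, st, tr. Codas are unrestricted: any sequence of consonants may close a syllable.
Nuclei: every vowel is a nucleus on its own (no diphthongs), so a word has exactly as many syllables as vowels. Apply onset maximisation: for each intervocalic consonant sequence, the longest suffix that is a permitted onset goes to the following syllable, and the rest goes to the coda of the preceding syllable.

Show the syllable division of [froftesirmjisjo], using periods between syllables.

The vowels are o, e, i, i, o — 5 nuclei, so 5 syllables.
Between /o/ (V1) and /e/ (V2): /ft/ — longest licit onset from the right is /t/, leaving /f/ as coda.
Between /e/ (V2) and /i/ (V3): /s/ is a single consonant, so it becomes the next onset.
Between /i/ (V3) and /i/ (V4): cluster /rmj/ — the longest permitted-onset suffix is /mj/; onset = /mj/, preceding coda = /r/.
Between /i/ (V4) and /o/ (V5): /sj/ splits as /s/ + /j/ (/j/ is the longest suffix that is a licit onset).

frof.te.sir.mjis.jo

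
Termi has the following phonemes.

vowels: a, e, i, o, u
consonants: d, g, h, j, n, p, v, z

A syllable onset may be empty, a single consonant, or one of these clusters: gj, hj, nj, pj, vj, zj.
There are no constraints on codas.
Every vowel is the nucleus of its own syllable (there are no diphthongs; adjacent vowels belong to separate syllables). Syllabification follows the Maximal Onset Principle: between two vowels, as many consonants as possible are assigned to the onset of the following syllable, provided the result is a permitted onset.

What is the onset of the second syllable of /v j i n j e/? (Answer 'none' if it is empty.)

Vowels present: i, e; each is a nucleus, giving 2 syllables.
σ1/σ2 boundary: /nj/ — entire cluster is a permitted onset → onset /nj/, coda ∅.
Putting it together: vji.nje.
Syllable 2 is /nje/: onset /nj/, nucleus /e/, coda ∅.

nj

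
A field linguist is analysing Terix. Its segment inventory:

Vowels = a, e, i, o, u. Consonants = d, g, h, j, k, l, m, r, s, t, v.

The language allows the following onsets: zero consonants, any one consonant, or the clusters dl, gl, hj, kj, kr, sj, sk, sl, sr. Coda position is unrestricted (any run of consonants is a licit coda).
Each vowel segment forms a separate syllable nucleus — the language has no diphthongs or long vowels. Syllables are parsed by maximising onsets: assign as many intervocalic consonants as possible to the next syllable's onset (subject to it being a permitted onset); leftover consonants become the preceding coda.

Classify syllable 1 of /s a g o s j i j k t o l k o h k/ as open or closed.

open

Vowels present: a, o, i, o, o; each is a nucleus, giving 5 syllables.
Between /a/ (V1) and /o/ (V2): /g/ → onset of the next syllable (single consonants are always licit onsets).
Between /o/ (V2) and /i/ (V3): /sj/ is a licit onset in full, so it all attaches to the next syllable.
Between /i/ (V3) and /o/ (V4): cluster /jkt/ — the longest permitted-onset suffix is /t/; onset = /t/, preceding coda = /jk/.
Between /o/ (V4) and /o/ (V5): /lk/ — longest licit onset from the right is /k/, leaving /l/ as coda.
Putting it together: sa.go.sjijk.tol.kohk.
Syllable 1 is /sa/; it ends in its nucleus with no coda, so it is open.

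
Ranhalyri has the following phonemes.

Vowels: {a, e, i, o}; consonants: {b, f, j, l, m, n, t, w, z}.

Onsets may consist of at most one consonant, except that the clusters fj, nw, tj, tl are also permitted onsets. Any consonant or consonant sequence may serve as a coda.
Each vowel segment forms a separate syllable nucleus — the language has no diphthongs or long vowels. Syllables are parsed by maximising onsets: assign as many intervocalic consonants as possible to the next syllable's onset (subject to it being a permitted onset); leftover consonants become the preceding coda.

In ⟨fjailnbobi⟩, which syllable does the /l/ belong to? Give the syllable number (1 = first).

2

Nuclei (vowels): a, i, o, i → 4 syllables.
σ1/σ2 boundary: hiatus — the boundary sits between the two vowels.
σ2/σ3 boundary: cluster /lnb/ — the longest permitted-onset suffix is /b/; onset = /b/, preceding coda = /ln/.
σ3/σ4 boundary: /b/ is a single consonant, so it becomes the next onset.
Syllabification: fja.iln.bo.bi.
The /l/ is in the coda of syllable 2 (/iln/).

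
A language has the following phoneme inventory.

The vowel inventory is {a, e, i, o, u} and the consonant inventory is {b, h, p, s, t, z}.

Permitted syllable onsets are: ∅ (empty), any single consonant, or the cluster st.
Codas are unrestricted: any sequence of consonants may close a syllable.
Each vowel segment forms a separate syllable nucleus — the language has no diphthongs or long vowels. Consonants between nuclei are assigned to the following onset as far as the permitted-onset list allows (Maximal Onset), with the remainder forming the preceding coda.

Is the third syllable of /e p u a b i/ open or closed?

Vowels present: e, u, a, i; each is a nucleus, giving 4 syllables.
/e…u/ gap (V1→V2): /p/ → onset of the next syllable (single consonants are always licit onsets).
/u…a/ gap (V2→V3): hiatus — the boundary sits between the two vowels.
/a…i/ gap (V3→V4): just /b/ — single C goes to the following onset.
So the parse is e.pu.a.bi.
Syllable 3 is /a/; it ends in its nucleus with no coda, so it is open.

open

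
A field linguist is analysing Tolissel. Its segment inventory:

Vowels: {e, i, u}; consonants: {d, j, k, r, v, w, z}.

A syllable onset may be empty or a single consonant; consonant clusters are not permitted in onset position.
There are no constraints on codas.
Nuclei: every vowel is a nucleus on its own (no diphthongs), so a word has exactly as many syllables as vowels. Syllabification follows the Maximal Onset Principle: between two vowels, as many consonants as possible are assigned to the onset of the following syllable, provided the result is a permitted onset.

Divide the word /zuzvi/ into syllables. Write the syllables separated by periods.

zuz.vi

The vowels are u, i — 2 nuclei, so 2 syllables.
σ1/σ2 boundary: /zv/ splits as /z/ + /v/ (/v/ is the longest suffix that is a licit onset).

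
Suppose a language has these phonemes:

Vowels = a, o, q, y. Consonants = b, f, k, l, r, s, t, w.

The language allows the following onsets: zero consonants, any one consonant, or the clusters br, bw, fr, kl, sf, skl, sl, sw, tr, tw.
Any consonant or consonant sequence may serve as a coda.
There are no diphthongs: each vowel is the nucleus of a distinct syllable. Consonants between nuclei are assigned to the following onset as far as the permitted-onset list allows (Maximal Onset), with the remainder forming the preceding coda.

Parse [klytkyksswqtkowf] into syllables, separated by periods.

The vowels are y, y, q, o — 4 nuclei, so 4 syllables.
/y…y/ gap (V1→V2): /tk/ splits as /t/ + /k/ (/k/ is the longest suffix that is a licit onset).
/y…q/ gap (V2→V3): /kssw/; trying suffixes from longest down, /sw/ is the first permitted one, so coda /ks/ | onset /sw/.
/q…o/ gap (V3→V4): /tk/; trying suffixes from longest down, /k/ is the first permitted one, so coda /t/ | onset /k/.

klyt.kyks.swqt.kowf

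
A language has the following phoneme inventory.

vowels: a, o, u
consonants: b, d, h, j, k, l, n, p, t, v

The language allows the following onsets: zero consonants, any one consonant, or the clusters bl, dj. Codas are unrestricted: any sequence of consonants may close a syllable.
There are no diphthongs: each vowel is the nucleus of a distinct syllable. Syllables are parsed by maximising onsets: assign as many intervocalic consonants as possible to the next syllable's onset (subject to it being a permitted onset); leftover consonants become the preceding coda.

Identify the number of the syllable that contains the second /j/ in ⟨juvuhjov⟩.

Nuclei (vowels): u, u, o → 3 syllables.
Between /u/ (V1) and /u/ (V2): /v/ → onset of the next syllable (single consonants are always licit onsets).
Between /u/ (V2) and /o/ (V3): /hj/ splits as /h/ + /j/ (/j/ is the longest suffix that is a licit onset).
So the parse is ju.vuh.jov.
The second /j/ is in the onset of syllable 3 (/jov/).

3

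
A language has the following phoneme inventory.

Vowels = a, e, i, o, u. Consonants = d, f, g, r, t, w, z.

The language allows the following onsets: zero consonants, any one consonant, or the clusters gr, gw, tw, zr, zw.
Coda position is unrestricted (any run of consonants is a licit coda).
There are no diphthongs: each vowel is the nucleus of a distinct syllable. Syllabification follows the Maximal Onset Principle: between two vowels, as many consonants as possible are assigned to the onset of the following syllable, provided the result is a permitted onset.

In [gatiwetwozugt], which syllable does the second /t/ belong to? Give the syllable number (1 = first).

Nuclei (vowels): a, i, e, o, u → 5 syllables.
V1 /a/ – V2 /i/: /t/ is a single consonant, so it becomes the next onset.
V2 /i/ – V3 /e/: /w/ is a single consonant, so it becomes the next onset.
V3 /e/ – V4 /o/: /tw/ — entire cluster is a permitted onset → onset /tw/, coda ∅.
V4 /o/ – V5 /u/: just /z/ — single C goes to the following onset.
Putting it together: ga.ti.we.two.zugt.
The second /t/ is in the onset of syllable 4 (/two/).

4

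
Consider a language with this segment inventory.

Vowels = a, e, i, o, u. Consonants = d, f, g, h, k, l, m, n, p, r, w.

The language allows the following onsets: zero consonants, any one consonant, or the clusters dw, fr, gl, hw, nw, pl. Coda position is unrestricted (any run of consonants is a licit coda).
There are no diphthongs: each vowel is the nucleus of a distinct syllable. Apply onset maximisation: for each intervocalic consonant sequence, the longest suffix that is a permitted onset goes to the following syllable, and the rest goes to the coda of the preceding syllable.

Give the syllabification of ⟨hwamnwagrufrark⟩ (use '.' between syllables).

hwam.nwag.ru.frark

The vowels are a, a, u, a — 4 nuclei, so 4 syllables.
/a…a/ gap (V1→V2): /mnw/; trying suffixes from longest down, /nw/ is the first permitted one, so coda /m/ | onset /nw/.
/a…u/ gap (V2→V3): /gr/; trying suffixes from longest down, /r/ is the first permitted one, so coda /g/ | onset /r/.
/u…a/ gap (V3→V4): /fr/ — entire cluster is a permitted onset → onset /fr/, coda ∅.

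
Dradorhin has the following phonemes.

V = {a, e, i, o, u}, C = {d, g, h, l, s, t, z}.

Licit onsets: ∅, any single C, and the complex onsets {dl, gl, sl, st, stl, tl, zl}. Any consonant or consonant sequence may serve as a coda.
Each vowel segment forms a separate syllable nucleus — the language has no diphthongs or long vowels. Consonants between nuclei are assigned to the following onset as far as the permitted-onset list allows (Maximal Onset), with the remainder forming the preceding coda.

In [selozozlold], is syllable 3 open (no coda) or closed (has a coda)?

open

Vowels present: e, o, o, o; each is a nucleus, giving 4 syllables.
V1 /e/ – V2 /o/: just /l/ — single C goes to the following onset.
V2 /o/ – V3 /o/: /z/ → onset of the next syllable (single consonants are always licit onsets).
V3 /o/ – V4 /o/: /zl/ is a licit onset in full, so it all attaches to the next syllable.
So the parse is se.lo.zo.zlold.
Syllable 3 is /zo/; it ends in its nucleus with no coda, so it is open.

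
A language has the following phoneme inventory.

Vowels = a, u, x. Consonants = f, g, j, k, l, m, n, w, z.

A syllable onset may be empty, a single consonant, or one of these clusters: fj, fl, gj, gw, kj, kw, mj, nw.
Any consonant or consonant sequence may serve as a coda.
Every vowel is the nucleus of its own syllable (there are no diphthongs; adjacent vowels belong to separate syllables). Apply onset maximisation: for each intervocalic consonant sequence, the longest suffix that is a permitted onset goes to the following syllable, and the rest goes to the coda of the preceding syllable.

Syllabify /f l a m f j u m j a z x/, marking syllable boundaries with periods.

flam.fju.mja.zx

The vowels are a, u, a, x — 4 nuclei, so 4 syllables.
σ1/σ2 boundary: cluster /mfj/ — the longest permitted-onset suffix is /fj/; onset = /fj/, preceding coda = /m/.
σ2/σ3 boundary: cluster /mj/ — /mj/ is itself a permitted onset, so the whole cluster goes right; preceding coda = ∅.
σ3/σ4 boundary: just /z/ — single C goes to the following onset.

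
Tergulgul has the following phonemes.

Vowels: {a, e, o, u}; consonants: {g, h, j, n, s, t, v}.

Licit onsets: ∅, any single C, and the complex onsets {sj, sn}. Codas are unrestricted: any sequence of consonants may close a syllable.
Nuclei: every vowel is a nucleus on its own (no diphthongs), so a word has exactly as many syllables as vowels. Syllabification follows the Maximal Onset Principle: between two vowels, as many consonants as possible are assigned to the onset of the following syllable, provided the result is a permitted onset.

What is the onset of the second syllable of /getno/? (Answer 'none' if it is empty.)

Nuclei (vowels): e, o → 2 syllables.
Between /e/ (V1) and /o/ (V2): /tn/ — longest licit onset from the right is /n/, leaving /t/ as coda.
So the parse is get.no.
Syllable 2 is /no/: onset /n/, nucleus /o/, coda ∅.

n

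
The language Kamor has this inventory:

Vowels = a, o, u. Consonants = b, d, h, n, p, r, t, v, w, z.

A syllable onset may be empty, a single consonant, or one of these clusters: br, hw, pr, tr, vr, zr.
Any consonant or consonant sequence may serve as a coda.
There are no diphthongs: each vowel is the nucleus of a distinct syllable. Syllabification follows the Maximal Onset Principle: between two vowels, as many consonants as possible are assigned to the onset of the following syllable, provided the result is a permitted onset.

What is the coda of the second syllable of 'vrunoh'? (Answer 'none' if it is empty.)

Nuclei (vowels): u, o → 2 syllables.
σ1/σ2 boundary: /n/ → onset of the next syllable (single consonants are always licit onsets).
So the parse is vru.noh.
Syllable 2 is /noh/: onset /n/, nucleus /o/, coda /h/.

h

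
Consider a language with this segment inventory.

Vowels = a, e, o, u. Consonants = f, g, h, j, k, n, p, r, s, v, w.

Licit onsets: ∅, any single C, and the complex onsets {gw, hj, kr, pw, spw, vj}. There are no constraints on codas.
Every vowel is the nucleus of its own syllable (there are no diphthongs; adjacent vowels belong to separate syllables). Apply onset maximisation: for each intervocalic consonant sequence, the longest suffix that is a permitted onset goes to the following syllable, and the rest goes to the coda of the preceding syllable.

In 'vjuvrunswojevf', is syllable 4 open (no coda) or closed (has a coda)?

Vowels present: u, u, o, e; each is a nucleus, giving 4 syllables.
/u…u/ gap (V1→V2): /vr/ splits as /v/ + /r/ (/r/ is the longest suffix that is a licit onset).
/u…o/ gap (V2→V3): cluster /nsw/ — the longest permitted-onset suffix is /w/; onset = /w/, preceding coda = /ns/.
/o…e/ gap (V3→V4): /j/ is a single consonant, so it becomes the next onset.
Result: vjuv.runs.wo.jevf.
Syllable 4 is /jevf/ with coda /vf/, so it is closed.

closed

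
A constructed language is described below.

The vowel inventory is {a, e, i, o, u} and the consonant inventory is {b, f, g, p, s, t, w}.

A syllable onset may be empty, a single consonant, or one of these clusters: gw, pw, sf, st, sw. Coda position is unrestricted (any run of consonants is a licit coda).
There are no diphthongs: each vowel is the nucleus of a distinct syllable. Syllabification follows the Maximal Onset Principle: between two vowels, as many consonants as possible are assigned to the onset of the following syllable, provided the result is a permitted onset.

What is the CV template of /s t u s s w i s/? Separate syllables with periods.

CCVC.CCVC

Vowels present: u, i; each is a nucleus, giving 2 syllables.
/u…i/ gap (V1→V2): /ssw/ splits as /s/ + /sw/ (/sw/ is the longest suffix that is a licit onset).
Syllabification: stus.swis.
Mapping each syllable to C/V: /stus/ → CCVC, /swis/ → CCVC.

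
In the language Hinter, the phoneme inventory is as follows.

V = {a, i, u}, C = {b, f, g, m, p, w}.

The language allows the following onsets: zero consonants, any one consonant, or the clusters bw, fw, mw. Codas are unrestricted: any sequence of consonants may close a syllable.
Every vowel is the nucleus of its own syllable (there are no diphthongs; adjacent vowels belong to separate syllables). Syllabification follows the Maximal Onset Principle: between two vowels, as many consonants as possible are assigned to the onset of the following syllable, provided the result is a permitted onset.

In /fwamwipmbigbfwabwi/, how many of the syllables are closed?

2

Nuclei (vowels): a, i, i, a, i → 5 syllables.
V1 /a/ – V2 /i/: /mw/ — entire cluster is a permitted onset → onset /mw/, coda ∅.
V2 /i/ – V3 /i/: /pmb/ — longest licit onset from the right is /b/, leaving /pm/ as coda.
V3 /i/ – V4 /a/: /gbfw/ — longest licit onset from the right is /fw/, leaving /gb/ as coda.
V4 /a/ – V5 /i/: cluster /bw/ — /bw/ is itself a permitted onset, so the whole cluster goes right; preceding coda = ∅.
Result: fwa.mwipm.bigb.fwa.bwi.
Classifying each syllable: /fwa/ (open), /mwipm/ (closed), /bigb/ (closed), /fwa/ (open), /bwi/ (open).
Closed syllables: 2.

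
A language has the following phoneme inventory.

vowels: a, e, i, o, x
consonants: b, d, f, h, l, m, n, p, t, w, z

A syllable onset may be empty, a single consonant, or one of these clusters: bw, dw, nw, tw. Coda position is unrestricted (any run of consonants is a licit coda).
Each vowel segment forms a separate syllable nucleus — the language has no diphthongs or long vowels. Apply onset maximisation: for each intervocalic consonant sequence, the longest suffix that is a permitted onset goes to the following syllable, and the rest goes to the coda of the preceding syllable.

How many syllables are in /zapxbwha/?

Nuclei (vowels): a, x, a → 3 syllables.

3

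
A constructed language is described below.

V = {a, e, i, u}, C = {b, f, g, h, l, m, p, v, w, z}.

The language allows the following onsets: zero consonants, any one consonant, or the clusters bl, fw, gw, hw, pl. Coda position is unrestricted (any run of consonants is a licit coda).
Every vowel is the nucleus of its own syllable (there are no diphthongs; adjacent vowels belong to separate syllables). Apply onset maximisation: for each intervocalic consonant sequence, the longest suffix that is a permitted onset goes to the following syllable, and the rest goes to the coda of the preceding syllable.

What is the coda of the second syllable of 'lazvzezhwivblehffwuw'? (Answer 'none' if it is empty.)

Vowels present: a, e, i, e, u; each is a nucleus, giving 5 syllables.
/a…e/ gap (V1→V2): /zvz/; trying suffixes from longest down, /z/ is the first permitted one, so coda /zv/ | onset /z/.
/e…i/ gap (V2→V3): /zhw/ — longest licit onset from the right is /hw/, leaving /z/ as coda.
/i…e/ gap (V3→V4): cluster /vbl/ — the longest permitted-onset suffix is /bl/; onset = /bl/, preceding coda = /v/.
/e…u/ gap (V4→V5): /hffw/ — longest licit onset from the right is /fw/, leaving /hf/ as coda.
Result: lazv.zez.hwiv.blehf.fwuw.
Syllable 2 is /zez/: onset /z/, nucleus /e/, coda /z/.

z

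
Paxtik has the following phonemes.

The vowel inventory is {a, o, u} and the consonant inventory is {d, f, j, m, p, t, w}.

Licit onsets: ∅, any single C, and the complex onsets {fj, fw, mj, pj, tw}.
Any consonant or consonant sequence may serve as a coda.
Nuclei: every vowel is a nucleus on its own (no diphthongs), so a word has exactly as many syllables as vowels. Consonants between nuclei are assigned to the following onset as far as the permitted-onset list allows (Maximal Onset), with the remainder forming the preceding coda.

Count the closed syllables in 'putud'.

1

The vowels are u, u — 2 nuclei, so 2 syllables.
σ1/σ2 boundary: /t/ is a single consonant, so it becomes the next onset.
Putting it together: pu.tud.
Classifying each syllable: /pu/ (open), /tud/ (closed).
Closed syllables: 1.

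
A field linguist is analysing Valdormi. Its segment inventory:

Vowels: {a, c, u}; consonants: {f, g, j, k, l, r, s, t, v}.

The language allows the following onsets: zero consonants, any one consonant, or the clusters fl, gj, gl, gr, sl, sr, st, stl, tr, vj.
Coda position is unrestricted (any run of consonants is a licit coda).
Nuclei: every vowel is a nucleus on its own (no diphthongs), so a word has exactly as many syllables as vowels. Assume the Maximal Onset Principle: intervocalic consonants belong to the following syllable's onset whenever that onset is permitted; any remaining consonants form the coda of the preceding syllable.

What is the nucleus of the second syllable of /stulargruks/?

a

Nuclei (vowels): u, a, u → 3 syllables.
The second nucleus (vowel 2 from the left) is /a/.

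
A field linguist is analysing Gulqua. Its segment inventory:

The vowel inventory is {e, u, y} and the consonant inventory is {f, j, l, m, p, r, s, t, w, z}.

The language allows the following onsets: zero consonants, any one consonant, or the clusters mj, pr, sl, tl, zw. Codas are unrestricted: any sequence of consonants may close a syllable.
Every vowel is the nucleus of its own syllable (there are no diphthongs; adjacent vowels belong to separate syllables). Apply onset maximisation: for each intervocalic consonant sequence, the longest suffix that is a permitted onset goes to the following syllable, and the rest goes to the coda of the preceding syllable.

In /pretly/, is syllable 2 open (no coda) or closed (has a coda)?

The vowels are e, y — 2 nuclei, so 2 syllables.
σ1/σ2 boundary: cluster /tl/ — /tl/ is itself a permitted onset, so the whole cluster goes right; preceding coda = ∅.
Result: pre.tly.
Syllable 2 is /tly/; it ends in its nucleus with no coda, so it is open.

open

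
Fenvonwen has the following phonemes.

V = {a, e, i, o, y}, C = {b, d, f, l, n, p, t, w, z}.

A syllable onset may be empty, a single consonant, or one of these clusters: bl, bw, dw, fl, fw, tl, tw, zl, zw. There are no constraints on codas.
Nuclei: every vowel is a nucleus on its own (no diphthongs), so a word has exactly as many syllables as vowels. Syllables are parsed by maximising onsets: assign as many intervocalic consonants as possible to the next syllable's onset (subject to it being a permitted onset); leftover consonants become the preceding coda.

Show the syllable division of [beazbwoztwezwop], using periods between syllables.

Nuclei (vowels): e, a, o, e, o → 5 syllables.
Between /e/ (V1) and /a/ (V2): nothing intervenes; syllable break is V.V.
Between /a/ (V2) and /o/ (V3): /zbw/ — longest licit onset from the right is /bw/, leaving /z/ as coda.
Between /o/ (V3) and /e/ (V4): /ztw/ splits as /z/ + /tw/ (/tw/ is the longest suffix that is a licit onset).
Between /e/ (V4) and /o/ (V5): cluster /zw/ — /zw/ is itself a permitted onset, so the whole cluster goes right; preceding coda = ∅.

be.az.bwoz.twe.zwop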